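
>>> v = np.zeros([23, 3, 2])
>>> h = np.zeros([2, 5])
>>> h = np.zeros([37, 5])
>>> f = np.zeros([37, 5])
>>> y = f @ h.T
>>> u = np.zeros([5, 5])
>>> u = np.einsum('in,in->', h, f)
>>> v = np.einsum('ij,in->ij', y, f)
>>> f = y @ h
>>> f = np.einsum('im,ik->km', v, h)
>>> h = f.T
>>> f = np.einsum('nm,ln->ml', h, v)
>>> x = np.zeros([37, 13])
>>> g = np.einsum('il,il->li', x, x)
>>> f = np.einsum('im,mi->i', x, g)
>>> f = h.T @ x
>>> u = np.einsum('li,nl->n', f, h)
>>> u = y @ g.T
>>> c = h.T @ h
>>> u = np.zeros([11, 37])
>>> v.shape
(37, 37)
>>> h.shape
(37, 5)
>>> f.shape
(5, 13)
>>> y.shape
(37, 37)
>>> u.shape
(11, 37)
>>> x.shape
(37, 13)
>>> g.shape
(13, 37)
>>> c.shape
(5, 5)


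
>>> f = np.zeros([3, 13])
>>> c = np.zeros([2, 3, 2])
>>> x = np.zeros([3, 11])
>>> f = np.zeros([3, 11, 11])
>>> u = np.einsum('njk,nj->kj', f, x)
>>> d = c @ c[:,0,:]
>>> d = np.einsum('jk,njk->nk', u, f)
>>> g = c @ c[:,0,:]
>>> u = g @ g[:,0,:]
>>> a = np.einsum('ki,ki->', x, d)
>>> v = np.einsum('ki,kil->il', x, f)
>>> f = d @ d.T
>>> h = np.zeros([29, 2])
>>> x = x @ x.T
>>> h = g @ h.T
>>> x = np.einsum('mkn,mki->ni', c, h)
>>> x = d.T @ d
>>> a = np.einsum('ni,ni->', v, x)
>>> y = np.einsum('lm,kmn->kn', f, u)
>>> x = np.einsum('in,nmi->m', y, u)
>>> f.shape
(3, 3)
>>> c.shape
(2, 3, 2)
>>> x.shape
(3,)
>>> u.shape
(2, 3, 2)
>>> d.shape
(3, 11)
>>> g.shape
(2, 3, 2)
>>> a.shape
()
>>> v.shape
(11, 11)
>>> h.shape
(2, 3, 29)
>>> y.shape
(2, 2)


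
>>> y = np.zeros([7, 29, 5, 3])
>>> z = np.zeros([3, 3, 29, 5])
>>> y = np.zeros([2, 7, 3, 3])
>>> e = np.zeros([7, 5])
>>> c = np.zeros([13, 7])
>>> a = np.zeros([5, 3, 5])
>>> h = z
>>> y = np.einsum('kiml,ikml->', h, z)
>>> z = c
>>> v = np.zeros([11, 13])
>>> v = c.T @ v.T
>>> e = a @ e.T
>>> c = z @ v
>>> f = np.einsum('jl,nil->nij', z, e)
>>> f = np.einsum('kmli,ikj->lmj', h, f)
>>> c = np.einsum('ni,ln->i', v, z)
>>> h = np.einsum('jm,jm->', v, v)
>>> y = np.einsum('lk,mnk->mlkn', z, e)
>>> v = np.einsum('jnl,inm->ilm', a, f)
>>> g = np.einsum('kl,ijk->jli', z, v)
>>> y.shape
(5, 13, 7, 3)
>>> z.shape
(13, 7)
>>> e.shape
(5, 3, 7)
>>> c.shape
(11,)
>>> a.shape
(5, 3, 5)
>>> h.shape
()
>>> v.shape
(29, 5, 13)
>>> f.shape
(29, 3, 13)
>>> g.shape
(5, 7, 29)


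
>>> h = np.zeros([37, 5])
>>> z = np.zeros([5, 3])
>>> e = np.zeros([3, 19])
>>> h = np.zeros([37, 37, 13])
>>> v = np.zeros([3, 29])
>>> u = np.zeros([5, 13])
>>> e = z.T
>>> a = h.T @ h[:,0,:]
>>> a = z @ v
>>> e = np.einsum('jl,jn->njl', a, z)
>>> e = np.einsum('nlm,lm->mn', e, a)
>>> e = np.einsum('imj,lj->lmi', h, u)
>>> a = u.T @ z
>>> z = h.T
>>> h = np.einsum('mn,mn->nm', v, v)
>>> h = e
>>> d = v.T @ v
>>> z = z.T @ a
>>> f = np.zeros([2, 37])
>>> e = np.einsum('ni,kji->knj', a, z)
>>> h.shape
(5, 37, 37)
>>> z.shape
(37, 37, 3)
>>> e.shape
(37, 13, 37)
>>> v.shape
(3, 29)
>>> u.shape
(5, 13)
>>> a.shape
(13, 3)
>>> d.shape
(29, 29)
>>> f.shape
(2, 37)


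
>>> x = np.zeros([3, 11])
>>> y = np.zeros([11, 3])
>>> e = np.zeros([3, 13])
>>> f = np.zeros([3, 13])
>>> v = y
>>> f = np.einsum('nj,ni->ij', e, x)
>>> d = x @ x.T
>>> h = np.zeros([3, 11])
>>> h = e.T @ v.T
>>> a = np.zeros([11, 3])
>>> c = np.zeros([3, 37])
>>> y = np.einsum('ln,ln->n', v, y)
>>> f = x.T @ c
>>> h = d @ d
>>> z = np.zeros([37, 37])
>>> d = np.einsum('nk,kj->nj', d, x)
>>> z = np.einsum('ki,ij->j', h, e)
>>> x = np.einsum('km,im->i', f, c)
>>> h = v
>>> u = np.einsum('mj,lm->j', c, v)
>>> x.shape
(3,)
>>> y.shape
(3,)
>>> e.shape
(3, 13)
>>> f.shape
(11, 37)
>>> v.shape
(11, 3)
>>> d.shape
(3, 11)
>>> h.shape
(11, 3)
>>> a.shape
(11, 3)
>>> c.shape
(3, 37)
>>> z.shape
(13,)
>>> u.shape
(37,)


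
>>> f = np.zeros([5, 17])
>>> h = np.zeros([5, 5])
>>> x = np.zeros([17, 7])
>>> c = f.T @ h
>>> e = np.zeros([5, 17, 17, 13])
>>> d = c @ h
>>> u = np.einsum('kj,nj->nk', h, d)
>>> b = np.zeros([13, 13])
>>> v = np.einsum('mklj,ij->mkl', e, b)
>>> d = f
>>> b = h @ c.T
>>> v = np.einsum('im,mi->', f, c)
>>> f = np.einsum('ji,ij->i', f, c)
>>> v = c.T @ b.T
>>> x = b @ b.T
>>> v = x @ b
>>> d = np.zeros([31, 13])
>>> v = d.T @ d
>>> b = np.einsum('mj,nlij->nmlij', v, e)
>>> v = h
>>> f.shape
(17,)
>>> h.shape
(5, 5)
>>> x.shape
(5, 5)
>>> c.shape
(17, 5)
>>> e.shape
(5, 17, 17, 13)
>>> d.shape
(31, 13)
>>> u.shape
(17, 5)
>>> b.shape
(5, 13, 17, 17, 13)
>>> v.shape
(5, 5)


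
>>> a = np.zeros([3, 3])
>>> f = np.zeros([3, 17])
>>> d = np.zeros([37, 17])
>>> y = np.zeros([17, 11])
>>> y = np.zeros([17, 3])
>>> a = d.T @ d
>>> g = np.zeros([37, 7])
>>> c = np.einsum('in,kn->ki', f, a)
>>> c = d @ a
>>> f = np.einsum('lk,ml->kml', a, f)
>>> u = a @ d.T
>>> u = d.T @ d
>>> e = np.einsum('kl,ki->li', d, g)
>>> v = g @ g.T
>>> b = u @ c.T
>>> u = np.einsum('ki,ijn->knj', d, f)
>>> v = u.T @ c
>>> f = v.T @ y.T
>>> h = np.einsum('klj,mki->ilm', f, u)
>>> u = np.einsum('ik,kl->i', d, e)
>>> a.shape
(17, 17)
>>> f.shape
(17, 17, 17)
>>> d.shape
(37, 17)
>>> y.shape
(17, 3)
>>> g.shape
(37, 7)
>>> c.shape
(37, 17)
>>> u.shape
(37,)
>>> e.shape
(17, 7)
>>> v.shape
(3, 17, 17)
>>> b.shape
(17, 37)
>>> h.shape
(3, 17, 37)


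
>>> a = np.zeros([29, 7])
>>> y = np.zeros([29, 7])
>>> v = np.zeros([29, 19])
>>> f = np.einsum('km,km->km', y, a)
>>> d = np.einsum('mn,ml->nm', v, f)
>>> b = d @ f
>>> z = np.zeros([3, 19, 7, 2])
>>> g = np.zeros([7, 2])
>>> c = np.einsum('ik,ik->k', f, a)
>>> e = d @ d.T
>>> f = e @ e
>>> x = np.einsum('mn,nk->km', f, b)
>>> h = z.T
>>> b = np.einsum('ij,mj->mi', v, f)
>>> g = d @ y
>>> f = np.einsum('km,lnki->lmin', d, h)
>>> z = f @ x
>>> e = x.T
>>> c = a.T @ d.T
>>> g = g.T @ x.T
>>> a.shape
(29, 7)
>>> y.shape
(29, 7)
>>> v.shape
(29, 19)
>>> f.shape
(2, 29, 3, 7)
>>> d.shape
(19, 29)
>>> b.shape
(19, 29)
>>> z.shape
(2, 29, 3, 19)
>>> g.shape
(7, 7)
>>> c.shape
(7, 19)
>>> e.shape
(19, 7)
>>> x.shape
(7, 19)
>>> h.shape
(2, 7, 19, 3)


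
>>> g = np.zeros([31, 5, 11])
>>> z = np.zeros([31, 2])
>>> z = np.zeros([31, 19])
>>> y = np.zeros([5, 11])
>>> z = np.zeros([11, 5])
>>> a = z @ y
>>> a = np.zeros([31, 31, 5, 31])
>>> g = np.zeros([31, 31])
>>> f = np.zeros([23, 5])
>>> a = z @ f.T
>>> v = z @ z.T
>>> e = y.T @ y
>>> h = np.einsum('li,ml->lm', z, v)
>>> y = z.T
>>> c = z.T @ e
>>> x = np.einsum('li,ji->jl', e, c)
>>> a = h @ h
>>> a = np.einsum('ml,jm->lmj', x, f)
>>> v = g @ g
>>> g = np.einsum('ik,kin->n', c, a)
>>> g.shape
(23,)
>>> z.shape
(11, 5)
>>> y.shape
(5, 11)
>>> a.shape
(11, 5, 23)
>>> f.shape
(23, 5)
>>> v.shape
(31, 31)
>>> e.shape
(11, 11)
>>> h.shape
(11, 11)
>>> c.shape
(5, 11)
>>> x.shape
(5, 11)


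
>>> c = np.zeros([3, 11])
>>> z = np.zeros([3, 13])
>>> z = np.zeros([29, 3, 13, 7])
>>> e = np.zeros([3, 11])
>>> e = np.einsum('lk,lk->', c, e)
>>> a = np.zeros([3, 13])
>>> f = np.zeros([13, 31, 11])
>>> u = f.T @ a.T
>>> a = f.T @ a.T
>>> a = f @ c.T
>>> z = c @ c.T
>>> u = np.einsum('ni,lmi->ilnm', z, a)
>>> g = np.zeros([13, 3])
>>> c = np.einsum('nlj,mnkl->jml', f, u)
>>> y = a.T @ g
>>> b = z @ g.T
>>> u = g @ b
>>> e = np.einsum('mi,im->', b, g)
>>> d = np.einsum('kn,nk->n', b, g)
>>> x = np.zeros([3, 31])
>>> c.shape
(11, 3, 31)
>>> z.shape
(3, 3)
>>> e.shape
()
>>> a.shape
(13, 31, 3)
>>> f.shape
(13, 31, 11)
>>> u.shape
(13, 13)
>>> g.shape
(13, 3)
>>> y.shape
(3, 31, 3)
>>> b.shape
(3, 13)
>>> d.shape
(13,)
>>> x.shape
(3, 31)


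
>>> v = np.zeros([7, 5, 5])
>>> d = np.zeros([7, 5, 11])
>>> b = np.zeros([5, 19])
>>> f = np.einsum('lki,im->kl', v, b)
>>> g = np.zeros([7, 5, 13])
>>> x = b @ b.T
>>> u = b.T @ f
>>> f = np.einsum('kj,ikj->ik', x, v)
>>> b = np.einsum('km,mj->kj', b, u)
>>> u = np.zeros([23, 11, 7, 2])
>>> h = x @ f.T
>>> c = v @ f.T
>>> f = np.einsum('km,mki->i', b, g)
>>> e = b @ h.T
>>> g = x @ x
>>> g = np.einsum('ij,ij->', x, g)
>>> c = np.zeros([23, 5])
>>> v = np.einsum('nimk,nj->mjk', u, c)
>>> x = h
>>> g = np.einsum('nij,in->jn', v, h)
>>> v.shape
(7, 5, 2)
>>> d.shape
(7, 5, 11)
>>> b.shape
(5, 7)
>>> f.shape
(13,)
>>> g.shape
(2, 7)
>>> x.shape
(5, 7)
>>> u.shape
(23, 11, 7, 2)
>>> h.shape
(5, 7)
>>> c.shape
(23, 5)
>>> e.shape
(5, 5)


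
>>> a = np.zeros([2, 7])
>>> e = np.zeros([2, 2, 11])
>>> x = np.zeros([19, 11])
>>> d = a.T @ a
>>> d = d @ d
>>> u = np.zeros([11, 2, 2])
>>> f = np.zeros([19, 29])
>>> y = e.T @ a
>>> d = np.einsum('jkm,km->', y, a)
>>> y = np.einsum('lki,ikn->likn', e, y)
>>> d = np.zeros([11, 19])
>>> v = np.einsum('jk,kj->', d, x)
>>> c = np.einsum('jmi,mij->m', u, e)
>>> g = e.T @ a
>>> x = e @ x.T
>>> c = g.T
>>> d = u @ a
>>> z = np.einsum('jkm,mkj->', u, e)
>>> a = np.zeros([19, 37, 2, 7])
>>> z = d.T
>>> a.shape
(19, 37, 2, 7)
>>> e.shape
(2, 2, 11)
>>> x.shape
(2, 2, 19)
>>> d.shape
(11, 2, 7)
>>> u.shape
(11, 2, 2)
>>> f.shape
(19, 29)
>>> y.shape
(2, 11, 2, 7)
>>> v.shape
()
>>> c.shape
(7, 2, 11)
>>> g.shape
(11, 2, 7)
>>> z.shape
(7, 2, 11)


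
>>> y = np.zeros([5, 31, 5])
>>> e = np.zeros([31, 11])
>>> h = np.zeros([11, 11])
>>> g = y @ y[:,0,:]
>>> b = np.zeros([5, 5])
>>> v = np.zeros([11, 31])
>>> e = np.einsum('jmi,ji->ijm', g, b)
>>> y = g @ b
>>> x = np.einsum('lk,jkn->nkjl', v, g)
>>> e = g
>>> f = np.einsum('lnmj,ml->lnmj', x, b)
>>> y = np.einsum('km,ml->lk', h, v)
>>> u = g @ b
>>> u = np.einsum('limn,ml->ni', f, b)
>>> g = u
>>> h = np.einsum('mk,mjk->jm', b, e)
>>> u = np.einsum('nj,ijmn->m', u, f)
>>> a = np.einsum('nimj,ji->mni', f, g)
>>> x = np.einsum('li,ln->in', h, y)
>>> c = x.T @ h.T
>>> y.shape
(31, 11)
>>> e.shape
(5, 31, 5)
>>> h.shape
(31, 5)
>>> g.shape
(11, 31)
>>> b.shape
(5, 5)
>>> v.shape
(11, 31)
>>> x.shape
(5, 11)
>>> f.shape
(5, 31, 5, 11)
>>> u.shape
(5,)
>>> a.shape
(5, 5, 31)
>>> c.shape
(11, 31)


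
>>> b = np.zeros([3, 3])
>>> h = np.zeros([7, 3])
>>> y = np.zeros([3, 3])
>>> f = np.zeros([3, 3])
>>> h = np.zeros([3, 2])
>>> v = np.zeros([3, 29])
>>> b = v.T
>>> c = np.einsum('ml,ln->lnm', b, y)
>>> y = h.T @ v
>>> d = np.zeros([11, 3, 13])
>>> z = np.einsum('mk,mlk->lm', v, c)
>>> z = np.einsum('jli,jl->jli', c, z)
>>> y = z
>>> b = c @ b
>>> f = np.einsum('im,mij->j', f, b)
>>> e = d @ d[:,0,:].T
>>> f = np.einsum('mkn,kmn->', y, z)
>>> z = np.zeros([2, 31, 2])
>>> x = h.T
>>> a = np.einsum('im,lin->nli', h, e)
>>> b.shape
(3, 3, 3)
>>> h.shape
(3, 2)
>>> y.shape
(3, 3, 29)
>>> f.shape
()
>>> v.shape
(3, 29)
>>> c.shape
(3, 3, 29)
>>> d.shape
(11, 3, 13)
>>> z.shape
(2, 31, 2)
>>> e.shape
(11, 3, 11)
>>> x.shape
(2, 3)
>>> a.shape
(11, 11, 3)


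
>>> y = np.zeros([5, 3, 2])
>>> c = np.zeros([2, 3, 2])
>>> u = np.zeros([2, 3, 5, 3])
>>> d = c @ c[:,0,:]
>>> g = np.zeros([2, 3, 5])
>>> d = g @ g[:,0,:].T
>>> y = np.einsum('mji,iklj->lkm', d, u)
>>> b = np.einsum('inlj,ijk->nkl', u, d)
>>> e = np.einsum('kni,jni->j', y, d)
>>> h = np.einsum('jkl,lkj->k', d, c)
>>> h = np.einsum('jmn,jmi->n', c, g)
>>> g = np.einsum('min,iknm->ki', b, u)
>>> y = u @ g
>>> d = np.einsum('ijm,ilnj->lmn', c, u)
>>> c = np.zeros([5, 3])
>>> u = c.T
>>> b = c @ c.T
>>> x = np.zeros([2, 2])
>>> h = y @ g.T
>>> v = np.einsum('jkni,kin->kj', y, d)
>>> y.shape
(2, 3, 5, 2)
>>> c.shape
(5, 3)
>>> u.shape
(3, 5)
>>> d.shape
(3, 2, 5)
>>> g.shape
(3, 2)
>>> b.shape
(5, 5)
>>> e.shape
(2,)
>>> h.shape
(2, 3, 5, 3)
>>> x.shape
(2, 2)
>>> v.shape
(3, 2)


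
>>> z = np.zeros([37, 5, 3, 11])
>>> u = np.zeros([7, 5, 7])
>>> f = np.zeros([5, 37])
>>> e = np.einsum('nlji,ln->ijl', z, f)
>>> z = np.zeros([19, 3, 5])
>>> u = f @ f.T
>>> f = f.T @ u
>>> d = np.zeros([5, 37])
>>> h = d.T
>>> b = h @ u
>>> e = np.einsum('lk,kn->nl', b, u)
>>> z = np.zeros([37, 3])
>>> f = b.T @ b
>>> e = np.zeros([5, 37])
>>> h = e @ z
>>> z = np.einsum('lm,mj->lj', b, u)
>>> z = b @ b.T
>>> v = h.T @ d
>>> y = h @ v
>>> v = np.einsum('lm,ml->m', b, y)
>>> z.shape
(37, 37)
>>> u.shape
(5, 5)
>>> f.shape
(5, 5)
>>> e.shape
(5, 37)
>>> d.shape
(5, 37)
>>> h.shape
(5, 3)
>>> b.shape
(37, 5)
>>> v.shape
(5,)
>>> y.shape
(5, 37)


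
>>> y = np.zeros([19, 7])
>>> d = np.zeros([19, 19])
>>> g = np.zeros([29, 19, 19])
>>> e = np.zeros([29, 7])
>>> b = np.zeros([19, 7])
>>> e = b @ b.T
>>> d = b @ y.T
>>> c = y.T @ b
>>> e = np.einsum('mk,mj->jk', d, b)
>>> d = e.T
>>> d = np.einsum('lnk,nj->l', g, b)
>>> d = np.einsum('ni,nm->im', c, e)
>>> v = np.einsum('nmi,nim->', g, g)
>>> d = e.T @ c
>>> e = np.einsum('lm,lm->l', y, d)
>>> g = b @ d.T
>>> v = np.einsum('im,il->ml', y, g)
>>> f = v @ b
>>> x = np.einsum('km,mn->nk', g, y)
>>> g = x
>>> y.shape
(19, 7)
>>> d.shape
(19, 7)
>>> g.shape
(7, 19)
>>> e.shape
(19,)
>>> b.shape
(19, 7)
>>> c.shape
(7, 7)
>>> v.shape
(7, 19)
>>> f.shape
(7, 7)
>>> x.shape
(7, 19)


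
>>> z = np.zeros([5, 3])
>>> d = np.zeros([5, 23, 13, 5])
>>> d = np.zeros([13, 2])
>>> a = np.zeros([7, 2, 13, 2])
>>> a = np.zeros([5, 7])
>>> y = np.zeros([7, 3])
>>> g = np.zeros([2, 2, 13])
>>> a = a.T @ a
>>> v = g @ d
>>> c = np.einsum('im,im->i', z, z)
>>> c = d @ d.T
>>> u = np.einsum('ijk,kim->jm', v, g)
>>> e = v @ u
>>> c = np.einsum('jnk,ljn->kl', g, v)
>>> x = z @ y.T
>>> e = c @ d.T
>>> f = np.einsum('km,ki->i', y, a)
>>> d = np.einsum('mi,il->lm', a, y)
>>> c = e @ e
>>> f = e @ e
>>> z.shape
(5, 3)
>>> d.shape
(3, 7)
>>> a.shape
(7, 7)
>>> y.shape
(7, 3)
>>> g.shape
(2, 2, 13)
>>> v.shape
(2, 2, 2)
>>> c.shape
(13, 13)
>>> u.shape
(2, 13)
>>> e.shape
(13, 13)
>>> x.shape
(5, 7)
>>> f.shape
(13, 13)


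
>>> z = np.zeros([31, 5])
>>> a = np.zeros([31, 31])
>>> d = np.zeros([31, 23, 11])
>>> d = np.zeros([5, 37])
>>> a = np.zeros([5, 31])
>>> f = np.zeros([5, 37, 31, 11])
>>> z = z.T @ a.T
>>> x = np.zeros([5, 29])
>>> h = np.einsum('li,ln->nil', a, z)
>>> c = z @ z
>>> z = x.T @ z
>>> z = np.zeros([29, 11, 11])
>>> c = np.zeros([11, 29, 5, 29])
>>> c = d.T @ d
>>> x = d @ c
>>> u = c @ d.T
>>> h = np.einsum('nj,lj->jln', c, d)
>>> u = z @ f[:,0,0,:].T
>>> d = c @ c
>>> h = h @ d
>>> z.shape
(29, 11, 11)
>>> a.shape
(5, 31)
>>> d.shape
(37, 37)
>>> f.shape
(5, 37, 31, 11)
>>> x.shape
(5, 37)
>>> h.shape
(37, 5, 37)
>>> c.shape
(37, 37)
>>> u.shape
(29, 11, 5)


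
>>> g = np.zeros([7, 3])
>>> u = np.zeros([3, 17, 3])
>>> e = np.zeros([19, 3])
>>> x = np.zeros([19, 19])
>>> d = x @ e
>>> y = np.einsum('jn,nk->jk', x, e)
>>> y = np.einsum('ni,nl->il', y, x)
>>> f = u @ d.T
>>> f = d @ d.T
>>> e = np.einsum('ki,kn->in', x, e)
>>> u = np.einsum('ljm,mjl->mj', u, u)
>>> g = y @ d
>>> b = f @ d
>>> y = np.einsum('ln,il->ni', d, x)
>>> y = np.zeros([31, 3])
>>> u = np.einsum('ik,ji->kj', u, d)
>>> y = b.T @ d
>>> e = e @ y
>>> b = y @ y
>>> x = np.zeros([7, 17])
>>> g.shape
(3, 3)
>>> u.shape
(17, 19)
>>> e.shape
(19, 3)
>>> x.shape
(7, 17)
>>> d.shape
(19, 3)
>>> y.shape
(3, 3)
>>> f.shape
(19, 19)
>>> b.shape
(3, 3)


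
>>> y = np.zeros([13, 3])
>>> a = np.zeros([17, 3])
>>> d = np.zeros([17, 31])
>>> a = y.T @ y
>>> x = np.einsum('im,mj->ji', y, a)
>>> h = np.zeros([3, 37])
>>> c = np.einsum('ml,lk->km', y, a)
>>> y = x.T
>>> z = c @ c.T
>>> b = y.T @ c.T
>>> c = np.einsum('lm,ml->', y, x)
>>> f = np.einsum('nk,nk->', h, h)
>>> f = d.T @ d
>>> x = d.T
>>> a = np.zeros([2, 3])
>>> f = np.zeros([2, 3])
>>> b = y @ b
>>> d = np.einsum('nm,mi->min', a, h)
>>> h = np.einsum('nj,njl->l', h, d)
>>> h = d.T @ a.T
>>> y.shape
(13, 3)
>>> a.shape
(2, 3)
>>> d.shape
(3, 37, 2)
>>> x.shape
(31, 17)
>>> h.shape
(2, 37, 2)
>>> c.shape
()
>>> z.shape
(3, 3)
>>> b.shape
(13, 3)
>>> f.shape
(2, 3)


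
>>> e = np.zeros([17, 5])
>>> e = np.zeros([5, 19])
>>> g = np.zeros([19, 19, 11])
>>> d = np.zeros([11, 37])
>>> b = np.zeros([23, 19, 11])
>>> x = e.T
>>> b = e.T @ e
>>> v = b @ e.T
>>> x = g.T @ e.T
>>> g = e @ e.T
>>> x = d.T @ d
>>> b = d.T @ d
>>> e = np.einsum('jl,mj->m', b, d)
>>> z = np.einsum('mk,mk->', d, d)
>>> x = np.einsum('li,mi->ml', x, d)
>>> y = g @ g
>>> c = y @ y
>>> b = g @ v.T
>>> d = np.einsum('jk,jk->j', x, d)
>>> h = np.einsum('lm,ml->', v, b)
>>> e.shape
(11,)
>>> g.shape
(5, 5)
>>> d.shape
(11,)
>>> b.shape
(5, 19)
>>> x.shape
(11, 37)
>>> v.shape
(19, 5)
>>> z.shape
()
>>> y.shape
(5, 5)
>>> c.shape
(5, 5)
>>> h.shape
()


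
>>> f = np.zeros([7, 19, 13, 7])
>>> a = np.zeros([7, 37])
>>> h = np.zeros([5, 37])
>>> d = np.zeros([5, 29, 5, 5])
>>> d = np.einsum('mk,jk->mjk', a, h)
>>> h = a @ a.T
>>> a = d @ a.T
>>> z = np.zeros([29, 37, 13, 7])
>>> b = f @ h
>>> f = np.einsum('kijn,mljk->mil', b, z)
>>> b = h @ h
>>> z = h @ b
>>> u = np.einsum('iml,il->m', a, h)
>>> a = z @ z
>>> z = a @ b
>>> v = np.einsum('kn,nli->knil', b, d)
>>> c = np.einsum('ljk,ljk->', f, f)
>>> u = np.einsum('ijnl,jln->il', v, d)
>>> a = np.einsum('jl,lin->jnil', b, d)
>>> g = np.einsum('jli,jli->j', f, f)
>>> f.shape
(29, 19, 37)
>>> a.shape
(7, 37, 5, 7)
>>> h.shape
(7, 7)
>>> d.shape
(7, 5, 37)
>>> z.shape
(7, 7)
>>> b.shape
(7, 7)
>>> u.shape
(7, 5)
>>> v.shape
(7, 7, 37, 5)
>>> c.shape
()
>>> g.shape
(29,)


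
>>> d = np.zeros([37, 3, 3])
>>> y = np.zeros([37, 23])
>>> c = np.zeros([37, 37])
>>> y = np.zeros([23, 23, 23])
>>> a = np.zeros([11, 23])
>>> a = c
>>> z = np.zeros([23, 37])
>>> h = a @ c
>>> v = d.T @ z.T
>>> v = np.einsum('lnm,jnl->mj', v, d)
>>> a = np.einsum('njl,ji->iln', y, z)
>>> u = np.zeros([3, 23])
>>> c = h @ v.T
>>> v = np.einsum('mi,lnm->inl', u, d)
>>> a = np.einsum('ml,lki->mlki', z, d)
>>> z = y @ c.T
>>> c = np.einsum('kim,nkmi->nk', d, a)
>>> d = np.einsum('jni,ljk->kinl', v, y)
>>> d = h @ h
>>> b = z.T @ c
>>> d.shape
(37, 37)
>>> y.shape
(23, 23, 23)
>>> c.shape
(23, 37)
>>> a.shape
(23, 37, 3, 3)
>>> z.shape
(23, 23, 37)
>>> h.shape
(37, 37)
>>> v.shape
(23, 3, 37)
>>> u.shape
(3, 23)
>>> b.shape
(37, 23, 37)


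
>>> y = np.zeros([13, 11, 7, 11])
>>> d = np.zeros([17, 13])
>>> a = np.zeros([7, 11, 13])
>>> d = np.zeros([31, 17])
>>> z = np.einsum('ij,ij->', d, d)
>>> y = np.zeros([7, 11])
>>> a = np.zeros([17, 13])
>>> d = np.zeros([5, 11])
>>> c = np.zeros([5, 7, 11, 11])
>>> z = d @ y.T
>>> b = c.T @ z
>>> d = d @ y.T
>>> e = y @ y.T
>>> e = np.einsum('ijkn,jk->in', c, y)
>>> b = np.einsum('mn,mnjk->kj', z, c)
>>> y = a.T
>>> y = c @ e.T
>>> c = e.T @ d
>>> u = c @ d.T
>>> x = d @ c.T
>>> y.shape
(5, 7, 11, 5)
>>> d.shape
(5, 7)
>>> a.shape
(17, 13)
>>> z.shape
(5, 7)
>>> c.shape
(11, 7)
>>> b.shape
(11, 11)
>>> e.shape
(5, 11)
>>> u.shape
(11, 5)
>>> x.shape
(5, 11)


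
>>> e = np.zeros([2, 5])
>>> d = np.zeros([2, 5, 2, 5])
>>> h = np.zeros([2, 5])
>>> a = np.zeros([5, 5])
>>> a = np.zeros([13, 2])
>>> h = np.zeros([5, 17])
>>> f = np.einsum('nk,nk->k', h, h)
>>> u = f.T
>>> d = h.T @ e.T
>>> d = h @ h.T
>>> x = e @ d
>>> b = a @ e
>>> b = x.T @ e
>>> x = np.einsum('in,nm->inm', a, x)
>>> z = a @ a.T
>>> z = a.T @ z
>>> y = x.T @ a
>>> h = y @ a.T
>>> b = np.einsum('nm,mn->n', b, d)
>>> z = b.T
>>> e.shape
(2, 5)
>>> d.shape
(5, 5)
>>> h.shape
(5, 2, 13)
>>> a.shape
(13, 2)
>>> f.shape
(17,)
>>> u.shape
(17,)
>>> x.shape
(13, 2, 5)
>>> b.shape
(5,)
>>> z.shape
(5,)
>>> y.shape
(5, 2, 2)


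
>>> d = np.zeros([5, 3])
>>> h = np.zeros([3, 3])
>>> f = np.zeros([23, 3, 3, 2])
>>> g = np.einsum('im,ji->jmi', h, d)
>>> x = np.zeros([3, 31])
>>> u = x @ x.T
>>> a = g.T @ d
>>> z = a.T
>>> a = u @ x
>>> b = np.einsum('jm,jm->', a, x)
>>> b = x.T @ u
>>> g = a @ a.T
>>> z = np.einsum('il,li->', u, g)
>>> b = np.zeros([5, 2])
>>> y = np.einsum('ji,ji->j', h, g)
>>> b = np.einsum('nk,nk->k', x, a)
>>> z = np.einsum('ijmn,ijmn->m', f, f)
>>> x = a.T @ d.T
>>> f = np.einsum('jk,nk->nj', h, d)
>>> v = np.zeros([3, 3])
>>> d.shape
(5, 3)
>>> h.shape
(3, 3)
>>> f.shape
(5, 3)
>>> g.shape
(3, 3)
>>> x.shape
(31, 5)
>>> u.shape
(3, 3)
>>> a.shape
(3, 31)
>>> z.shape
(3,)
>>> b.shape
(31,)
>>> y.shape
(3,)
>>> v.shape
(3, 3)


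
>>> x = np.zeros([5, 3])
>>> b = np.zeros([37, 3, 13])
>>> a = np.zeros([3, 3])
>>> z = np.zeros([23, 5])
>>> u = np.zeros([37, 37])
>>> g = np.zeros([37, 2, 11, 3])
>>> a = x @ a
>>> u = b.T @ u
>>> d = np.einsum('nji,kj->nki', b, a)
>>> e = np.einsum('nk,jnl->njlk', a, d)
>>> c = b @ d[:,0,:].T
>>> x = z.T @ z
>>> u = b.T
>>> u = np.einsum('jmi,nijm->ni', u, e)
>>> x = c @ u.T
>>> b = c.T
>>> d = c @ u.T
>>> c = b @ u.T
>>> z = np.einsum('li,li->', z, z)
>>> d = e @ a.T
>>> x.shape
(37, 3, 5)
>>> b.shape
(37, 3, 37)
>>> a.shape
(5, 3)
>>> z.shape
()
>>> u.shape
(5, 37)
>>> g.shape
(37, 2, 11, 3)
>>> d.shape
(5, 37, 13, 5)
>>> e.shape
(5, 37, 13, 3)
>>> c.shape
(37, 3, 5)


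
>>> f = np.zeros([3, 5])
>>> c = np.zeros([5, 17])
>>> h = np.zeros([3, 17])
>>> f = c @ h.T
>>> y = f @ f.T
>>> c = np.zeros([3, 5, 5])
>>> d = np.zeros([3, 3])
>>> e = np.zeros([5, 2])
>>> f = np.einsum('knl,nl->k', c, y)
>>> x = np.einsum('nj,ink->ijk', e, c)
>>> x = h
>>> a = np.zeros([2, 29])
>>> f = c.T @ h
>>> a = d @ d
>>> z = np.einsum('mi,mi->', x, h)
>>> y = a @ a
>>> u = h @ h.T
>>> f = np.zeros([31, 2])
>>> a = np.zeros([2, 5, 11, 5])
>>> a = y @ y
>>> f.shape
(31, 2)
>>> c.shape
(3, 5, 5)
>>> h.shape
(3, 17)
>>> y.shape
(3, 3)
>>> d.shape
(3, 3)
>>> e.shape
(5, 2)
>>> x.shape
(3, 17)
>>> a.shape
(3, 3)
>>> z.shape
()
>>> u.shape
(3, 3)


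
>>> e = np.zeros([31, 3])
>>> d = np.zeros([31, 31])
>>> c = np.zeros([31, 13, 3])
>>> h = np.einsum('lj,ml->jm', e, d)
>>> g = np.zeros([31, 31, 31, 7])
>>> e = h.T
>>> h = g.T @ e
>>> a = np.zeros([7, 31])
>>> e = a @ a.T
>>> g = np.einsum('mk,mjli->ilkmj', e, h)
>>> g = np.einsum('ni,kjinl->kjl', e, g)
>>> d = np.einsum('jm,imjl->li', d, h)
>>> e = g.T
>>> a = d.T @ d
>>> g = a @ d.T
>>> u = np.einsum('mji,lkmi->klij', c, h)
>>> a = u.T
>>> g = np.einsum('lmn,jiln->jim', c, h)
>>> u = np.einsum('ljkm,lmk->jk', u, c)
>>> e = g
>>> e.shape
(7, 31, 13)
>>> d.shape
(3, 7)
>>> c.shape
(31, 13, 3)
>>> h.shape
(7, 31, 31, 3)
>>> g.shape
(7, 31, 13)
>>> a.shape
(13, 3, 7, 31)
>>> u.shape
(7, 3)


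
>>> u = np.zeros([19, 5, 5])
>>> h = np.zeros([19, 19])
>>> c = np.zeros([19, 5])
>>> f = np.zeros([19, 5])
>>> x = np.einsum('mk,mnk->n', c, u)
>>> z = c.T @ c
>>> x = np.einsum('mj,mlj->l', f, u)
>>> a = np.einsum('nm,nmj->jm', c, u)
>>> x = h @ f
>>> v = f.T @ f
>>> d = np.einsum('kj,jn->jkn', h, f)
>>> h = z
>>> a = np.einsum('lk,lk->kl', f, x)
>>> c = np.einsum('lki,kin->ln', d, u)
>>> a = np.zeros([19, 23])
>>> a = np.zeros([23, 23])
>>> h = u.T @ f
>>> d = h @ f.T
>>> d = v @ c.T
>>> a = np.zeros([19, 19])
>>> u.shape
(19, 5, 5)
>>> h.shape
(5, 5, 5)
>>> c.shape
(19, 5)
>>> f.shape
(19, 5)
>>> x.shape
(19, 5)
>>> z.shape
(5, 5)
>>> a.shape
(19, 19)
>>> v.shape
(5, 5)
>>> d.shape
(5, 19)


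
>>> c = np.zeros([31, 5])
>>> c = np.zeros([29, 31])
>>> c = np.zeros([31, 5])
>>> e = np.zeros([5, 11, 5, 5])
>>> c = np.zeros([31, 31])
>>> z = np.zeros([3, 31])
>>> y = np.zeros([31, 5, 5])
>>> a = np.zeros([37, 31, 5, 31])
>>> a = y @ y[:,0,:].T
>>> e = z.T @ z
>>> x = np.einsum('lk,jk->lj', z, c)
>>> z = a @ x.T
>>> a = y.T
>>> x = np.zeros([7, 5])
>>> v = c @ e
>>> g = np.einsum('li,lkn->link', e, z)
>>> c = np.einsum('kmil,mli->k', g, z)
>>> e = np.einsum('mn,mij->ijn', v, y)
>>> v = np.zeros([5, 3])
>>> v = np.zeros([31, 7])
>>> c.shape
(31,)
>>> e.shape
(5, 5, 31)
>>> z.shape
(31, 5, 3)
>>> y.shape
(31, 5, 5)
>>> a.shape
(5, 5, 31)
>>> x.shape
(7, 5)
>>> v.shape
(31, 7)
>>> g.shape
(31, 31, 3, 5)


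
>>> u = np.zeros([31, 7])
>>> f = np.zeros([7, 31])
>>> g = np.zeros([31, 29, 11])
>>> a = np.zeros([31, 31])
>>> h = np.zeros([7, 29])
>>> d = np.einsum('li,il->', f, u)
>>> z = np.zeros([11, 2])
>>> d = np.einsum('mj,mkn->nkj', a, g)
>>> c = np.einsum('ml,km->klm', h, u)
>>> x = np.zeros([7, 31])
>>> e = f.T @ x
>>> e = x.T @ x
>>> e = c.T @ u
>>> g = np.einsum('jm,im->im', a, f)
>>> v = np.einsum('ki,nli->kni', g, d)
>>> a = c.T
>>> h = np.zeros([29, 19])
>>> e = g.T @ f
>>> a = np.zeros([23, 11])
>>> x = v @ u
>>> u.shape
(31, 7)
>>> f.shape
(7, 31)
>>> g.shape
(7, 31)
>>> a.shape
(23, 11)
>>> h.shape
(29, 19)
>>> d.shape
(11, 29, 31)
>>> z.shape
(11, 2)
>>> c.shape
(31, 29, 7)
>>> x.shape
(7, 11, 7)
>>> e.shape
(31, 31)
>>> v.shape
(7, 11, 31)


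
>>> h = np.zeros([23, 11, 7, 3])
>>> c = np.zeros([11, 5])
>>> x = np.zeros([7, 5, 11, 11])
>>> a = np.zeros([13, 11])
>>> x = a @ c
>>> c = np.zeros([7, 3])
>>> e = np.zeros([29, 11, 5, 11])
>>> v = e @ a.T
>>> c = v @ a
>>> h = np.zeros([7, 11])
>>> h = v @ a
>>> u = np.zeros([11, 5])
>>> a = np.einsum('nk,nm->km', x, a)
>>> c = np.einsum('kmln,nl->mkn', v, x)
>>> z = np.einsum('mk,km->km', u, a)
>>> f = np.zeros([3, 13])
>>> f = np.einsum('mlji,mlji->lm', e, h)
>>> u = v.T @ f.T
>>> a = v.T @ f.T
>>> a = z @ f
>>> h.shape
(29, 11, 5, 11)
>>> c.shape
(11, 29, 13)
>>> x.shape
(13, 5)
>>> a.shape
(5, 29)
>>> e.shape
(29, 11, 5, 11)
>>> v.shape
(29, 11, 5, 13)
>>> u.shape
(13, 5, 11, 11)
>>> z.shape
(5, 11)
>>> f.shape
(11, 29)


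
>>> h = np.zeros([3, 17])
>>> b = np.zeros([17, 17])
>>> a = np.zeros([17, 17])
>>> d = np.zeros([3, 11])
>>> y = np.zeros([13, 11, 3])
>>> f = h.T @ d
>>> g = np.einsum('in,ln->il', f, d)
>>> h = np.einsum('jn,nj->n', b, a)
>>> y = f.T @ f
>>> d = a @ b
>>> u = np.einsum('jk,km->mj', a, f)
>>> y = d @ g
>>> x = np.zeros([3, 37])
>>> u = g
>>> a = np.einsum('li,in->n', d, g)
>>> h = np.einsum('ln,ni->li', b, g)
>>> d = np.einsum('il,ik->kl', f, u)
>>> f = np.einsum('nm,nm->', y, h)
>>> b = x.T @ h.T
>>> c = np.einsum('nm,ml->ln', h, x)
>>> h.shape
(17, 3)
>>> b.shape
(37, 17)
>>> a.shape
(3,)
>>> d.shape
(3, 11)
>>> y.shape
(17, 3)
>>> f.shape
()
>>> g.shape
(17, 3)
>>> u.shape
(17, 3)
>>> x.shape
(3, 37)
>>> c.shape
(37, 17)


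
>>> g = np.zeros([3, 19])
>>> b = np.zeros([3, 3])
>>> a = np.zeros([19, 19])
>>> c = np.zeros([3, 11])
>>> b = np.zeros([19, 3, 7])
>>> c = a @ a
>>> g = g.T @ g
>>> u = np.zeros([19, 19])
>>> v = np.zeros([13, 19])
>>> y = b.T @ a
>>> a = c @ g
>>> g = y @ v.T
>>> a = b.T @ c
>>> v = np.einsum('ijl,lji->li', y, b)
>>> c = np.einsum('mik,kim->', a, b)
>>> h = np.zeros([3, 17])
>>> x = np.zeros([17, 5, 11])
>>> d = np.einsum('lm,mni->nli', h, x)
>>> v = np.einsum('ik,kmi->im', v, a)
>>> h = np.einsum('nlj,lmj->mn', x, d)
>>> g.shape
(7, 3, 13)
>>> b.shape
(19, 3, 7)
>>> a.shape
(7, 3, 19)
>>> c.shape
()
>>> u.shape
(19, 19)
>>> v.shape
(19, 3)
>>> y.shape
(7, 3, 19)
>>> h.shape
(3, 17)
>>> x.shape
(17, 5, 11)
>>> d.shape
(5, 3, 11)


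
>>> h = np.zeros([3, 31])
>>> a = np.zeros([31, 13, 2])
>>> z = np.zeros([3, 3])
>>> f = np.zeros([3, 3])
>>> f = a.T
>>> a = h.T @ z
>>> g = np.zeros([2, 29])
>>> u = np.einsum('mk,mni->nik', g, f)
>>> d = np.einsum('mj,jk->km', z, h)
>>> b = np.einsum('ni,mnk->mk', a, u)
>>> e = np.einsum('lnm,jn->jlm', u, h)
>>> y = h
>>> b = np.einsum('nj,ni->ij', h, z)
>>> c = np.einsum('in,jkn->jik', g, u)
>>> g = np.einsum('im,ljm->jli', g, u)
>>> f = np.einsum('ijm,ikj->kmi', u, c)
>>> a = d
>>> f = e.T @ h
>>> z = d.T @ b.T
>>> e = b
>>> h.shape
(3, 31)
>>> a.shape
(31, 3)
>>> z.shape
(3, 3)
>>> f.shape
(29, 13, 31)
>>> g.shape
(31, 13, 2)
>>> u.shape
(13, 31, 29)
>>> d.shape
(31, 3)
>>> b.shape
(3, 31)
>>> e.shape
(3, 31)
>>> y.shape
(3, 31)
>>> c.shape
(13, 2, 31)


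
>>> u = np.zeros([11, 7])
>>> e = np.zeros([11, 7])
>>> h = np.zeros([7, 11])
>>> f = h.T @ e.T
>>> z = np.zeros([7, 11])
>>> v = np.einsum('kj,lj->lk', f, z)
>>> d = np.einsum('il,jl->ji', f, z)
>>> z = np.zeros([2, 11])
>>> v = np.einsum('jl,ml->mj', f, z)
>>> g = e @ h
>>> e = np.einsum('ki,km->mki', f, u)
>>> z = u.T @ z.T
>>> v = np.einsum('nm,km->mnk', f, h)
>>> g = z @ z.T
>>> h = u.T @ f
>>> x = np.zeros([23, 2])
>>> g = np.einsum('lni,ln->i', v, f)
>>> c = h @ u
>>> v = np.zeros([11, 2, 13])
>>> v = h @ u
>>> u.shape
(11, 7)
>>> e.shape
(7, 11, 11)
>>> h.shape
(7, 11)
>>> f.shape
(11, 11)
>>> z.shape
(7, 2)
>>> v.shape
(7, 7)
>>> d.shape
(7, 11)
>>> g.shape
(7,)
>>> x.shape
(23, 2)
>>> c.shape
(7, 7)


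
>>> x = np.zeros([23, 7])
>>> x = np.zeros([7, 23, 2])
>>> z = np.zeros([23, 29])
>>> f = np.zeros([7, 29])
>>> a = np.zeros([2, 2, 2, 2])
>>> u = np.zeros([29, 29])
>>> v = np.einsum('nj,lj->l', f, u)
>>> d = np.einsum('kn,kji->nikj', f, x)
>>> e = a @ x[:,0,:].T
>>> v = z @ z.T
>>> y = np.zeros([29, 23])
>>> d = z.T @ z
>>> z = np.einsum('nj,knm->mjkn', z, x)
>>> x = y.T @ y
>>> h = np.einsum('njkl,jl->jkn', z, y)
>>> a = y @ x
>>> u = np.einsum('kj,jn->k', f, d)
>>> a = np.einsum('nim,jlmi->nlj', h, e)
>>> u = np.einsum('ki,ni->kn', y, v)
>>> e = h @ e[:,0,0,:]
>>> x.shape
(23, 23)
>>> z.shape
(2, 29, 7, 23)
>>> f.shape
(7, 29)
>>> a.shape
(29, 2, 2)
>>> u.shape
(29, 23)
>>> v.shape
(23, 23)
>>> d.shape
(29, 29)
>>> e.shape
(29, 7, 7)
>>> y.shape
(29, 23)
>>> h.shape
(29, 7, 2)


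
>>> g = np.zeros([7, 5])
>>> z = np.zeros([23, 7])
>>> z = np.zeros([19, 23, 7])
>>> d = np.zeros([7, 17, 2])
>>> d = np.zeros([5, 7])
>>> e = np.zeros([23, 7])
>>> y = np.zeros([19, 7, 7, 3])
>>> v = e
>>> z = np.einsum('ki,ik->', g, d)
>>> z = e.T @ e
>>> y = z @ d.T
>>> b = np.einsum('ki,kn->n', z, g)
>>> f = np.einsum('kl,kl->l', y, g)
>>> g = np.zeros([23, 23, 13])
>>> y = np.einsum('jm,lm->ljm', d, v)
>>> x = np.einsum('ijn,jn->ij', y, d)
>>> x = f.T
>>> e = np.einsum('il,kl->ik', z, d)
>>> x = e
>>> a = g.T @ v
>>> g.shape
(23, 23, 13)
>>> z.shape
(7, 7)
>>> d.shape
(5, 7)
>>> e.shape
(7, 5)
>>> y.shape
(23, 5, 7)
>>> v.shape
(23, 7)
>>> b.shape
(5,)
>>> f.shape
(5,)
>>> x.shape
(7, 5)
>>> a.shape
(13, 23, 7)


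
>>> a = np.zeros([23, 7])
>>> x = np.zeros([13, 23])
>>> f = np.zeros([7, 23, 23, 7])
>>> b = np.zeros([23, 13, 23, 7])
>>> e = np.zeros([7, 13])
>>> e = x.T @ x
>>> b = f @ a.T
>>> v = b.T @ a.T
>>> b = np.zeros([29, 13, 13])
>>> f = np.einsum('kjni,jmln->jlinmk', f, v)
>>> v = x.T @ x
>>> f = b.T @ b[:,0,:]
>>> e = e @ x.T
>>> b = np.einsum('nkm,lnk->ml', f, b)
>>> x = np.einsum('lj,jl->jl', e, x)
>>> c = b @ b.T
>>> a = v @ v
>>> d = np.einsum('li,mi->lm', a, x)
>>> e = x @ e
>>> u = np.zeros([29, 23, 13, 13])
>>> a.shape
(23, 23)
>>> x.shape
(13, 23)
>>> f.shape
(13, 13, 13)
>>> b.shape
(13, 29)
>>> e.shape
(13, 13)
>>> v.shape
(23, 23)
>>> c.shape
(13, 13)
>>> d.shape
(23, 13)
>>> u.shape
(29, 23, 13, 13)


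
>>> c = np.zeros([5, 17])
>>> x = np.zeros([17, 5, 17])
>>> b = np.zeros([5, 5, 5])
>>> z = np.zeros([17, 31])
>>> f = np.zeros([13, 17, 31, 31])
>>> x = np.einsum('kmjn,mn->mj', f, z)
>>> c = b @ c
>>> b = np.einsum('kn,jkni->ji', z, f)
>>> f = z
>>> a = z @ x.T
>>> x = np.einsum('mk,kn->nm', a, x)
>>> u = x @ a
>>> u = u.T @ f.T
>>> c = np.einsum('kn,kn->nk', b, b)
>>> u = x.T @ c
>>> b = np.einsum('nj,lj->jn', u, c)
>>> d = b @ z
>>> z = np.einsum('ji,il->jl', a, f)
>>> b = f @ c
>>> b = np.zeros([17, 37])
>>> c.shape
(31, 13)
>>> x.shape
(31, 17)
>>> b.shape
(17, 37)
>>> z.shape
(17, 31)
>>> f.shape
(17, 31)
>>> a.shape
(17, 17)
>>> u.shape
(17, 13)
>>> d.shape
(13, 31)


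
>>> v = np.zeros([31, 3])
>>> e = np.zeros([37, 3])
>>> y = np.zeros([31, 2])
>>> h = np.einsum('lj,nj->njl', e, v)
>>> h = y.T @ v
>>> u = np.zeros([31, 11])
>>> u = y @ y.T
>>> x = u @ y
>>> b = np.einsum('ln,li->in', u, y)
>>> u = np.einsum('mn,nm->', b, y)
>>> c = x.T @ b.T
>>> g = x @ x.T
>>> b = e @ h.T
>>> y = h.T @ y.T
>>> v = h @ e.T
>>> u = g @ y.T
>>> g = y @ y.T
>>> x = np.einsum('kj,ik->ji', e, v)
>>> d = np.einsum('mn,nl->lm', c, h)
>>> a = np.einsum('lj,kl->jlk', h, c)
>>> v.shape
(2, 37)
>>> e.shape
(37, 3)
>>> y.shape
(3, 31)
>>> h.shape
(2, 3)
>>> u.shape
(31, 3)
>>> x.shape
(3, 2)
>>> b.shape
(37, 2)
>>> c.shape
(2, 2)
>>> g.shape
(3, 3)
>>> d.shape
(3, 2)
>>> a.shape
(3, 2, 2)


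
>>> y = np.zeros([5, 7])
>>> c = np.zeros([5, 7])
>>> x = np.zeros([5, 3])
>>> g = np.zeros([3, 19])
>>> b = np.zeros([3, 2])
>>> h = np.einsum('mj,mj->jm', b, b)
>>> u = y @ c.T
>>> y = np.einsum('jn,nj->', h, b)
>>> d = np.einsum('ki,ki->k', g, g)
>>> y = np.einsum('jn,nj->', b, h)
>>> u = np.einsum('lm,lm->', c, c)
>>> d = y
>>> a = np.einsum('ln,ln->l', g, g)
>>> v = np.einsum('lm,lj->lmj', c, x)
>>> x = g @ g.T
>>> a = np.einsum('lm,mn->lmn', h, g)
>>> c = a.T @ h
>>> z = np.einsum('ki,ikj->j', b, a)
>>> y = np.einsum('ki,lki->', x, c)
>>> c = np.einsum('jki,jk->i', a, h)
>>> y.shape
()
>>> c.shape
(19,)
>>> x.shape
(3, 3)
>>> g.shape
(3, 19)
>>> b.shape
(3, 2)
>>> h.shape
(2, 3)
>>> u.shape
()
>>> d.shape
()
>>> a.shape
(2, 3, 19)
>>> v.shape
(5, 7, 3)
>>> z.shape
(19,)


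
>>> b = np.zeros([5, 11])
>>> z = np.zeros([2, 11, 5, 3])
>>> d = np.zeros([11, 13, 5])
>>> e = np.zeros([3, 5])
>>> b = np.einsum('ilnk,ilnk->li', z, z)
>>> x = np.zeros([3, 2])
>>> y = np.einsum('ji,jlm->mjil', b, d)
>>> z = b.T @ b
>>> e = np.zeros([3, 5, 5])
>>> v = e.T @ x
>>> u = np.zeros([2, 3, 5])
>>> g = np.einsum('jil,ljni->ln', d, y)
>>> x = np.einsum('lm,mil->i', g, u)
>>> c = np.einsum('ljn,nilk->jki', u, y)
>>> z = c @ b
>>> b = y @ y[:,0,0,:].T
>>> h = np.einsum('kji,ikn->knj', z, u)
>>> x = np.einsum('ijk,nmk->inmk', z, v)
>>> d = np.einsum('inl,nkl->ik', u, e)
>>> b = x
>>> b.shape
(3, 5, 5, 2)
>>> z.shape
(3, 13, 2)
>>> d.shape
(2, 5)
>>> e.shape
(3, 5, 5)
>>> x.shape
(3, 5, 5, 2)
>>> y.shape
(5, 11, 2, 13)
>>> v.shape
(5, 5, 2)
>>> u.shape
(2, 3, 5)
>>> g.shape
(5, 2)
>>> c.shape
(3, 13, 11)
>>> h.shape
(3, 5, 13)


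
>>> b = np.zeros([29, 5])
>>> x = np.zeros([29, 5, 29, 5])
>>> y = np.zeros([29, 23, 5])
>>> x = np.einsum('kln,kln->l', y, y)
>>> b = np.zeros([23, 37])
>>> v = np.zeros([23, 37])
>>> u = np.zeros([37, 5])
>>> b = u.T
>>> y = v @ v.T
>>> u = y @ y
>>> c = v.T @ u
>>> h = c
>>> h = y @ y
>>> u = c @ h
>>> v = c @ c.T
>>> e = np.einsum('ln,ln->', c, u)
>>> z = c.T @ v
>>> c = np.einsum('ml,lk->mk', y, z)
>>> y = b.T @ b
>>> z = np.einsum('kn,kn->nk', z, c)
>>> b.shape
(5, 37)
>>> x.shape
(23,)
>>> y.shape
(37, 37)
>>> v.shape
(37, 37)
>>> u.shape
(37, 23)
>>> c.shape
(23, 37)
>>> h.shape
(23, 23)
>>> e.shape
()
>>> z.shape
(37, 23)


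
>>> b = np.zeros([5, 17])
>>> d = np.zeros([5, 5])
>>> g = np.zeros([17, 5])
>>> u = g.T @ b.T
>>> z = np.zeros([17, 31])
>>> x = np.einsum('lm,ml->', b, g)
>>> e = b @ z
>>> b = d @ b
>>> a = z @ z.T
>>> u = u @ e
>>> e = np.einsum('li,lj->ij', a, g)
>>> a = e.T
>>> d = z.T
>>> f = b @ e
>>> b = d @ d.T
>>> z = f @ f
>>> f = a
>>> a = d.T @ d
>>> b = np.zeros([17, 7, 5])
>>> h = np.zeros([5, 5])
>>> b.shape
(17, 7, 5)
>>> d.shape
(31, 17)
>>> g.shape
(17, 5)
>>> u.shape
(5, 31)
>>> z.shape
(5, 5)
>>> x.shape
()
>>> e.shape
(17, 5)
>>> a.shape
(17, 17)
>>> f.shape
(5, 17)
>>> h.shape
(5, 5)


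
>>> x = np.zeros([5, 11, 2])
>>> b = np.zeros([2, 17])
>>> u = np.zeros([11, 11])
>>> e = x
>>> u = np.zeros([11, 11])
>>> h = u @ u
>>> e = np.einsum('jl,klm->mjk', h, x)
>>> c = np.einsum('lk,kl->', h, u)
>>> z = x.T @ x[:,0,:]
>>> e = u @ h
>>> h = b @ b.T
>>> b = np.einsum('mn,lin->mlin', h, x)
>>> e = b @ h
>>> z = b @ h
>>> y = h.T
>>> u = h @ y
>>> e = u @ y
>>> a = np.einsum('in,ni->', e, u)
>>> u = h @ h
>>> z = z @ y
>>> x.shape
(5, 11, 2)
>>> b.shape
(2, 5, 11, 2)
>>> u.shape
(2, 2)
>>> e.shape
(2, 2)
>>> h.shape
(2, 2)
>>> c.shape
()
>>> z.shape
(2, 5, 11, 2)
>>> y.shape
(2, 2)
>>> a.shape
()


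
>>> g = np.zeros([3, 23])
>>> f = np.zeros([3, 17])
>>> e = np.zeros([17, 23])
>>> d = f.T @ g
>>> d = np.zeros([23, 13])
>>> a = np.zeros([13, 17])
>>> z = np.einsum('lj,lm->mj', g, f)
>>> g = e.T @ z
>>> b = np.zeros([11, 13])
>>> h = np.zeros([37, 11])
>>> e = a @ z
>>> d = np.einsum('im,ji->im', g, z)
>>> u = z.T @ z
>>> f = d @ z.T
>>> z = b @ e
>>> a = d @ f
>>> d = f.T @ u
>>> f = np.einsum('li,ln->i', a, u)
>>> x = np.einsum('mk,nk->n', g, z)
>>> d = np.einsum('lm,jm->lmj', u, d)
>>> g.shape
(23, 23)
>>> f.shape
(17,)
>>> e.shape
(13, 23)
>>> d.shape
(23, 23, 17)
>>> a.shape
(23, 17)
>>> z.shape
(11, 23)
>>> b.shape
(11, 13)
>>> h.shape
(37, 11)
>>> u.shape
(23, 23)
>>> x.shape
(11,)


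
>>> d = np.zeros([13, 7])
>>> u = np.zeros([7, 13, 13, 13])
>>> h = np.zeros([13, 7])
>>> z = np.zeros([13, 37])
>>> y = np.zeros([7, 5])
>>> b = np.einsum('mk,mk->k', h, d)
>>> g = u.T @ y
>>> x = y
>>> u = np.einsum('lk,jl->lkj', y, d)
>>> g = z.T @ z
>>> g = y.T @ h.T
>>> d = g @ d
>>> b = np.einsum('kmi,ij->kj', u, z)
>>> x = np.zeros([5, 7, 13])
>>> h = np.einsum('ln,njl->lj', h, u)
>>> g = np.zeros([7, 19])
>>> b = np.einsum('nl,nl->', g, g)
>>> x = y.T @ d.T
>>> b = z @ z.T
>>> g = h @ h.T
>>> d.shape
(5, 7)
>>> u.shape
(7, 5, 13)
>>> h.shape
(13, 5)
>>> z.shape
(13, 37)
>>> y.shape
(7, 5)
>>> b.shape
(13, 13)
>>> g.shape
(13, 13)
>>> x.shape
(5, 5)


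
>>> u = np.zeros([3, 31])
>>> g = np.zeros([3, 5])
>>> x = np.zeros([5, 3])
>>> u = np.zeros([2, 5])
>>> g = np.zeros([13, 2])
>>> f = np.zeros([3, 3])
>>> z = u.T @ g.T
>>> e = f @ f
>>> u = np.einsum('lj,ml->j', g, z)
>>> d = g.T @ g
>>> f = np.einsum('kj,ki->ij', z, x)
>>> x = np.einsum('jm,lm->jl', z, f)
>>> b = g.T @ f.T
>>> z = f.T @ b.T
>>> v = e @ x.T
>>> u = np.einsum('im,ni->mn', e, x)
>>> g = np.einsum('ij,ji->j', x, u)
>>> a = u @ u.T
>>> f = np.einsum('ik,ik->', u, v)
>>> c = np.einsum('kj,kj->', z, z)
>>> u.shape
(3, 5)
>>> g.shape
(3,)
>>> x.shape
(5, 3)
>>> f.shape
()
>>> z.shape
(13, 2)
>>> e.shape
(3, 3)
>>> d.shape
(2, 2)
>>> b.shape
(2, 3)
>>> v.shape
(3, 5)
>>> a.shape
(3, 3)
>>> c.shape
()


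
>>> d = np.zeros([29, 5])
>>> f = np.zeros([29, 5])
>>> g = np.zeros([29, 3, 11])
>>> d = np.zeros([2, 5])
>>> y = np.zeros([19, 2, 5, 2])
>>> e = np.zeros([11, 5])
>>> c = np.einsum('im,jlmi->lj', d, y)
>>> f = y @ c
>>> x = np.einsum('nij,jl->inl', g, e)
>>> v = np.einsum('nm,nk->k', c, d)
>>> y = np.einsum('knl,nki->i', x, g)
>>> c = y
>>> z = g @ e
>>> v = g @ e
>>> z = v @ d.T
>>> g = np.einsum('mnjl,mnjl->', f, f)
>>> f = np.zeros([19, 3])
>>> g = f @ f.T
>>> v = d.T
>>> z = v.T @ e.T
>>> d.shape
(2, 5)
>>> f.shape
(19, 3)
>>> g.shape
(19, 19)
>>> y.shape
(11,)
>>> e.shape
(11, 5)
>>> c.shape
(11,)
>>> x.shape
(3, 29, 5)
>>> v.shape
(5, 2)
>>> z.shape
(2, 11)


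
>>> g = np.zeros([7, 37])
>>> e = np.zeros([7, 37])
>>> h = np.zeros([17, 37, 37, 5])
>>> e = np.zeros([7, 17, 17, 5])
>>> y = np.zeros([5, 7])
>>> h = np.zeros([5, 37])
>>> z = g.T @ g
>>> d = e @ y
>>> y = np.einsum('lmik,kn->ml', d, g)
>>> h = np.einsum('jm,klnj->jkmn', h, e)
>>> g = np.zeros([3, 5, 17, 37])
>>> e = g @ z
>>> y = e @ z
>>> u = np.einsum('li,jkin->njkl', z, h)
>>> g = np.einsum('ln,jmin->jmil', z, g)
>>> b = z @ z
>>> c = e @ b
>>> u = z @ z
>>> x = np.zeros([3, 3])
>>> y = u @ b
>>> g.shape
(3, 5, 17, 37)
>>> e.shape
(3, 5, 17, 37)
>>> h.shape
(5, 7, 37, 17)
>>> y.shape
(37, 37)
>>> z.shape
(37, 37)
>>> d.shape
(7, 17, 17, 7)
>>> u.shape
(37, 37)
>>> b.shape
(37, 37)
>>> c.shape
(3, 5, 17, 37)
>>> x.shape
(3, 3)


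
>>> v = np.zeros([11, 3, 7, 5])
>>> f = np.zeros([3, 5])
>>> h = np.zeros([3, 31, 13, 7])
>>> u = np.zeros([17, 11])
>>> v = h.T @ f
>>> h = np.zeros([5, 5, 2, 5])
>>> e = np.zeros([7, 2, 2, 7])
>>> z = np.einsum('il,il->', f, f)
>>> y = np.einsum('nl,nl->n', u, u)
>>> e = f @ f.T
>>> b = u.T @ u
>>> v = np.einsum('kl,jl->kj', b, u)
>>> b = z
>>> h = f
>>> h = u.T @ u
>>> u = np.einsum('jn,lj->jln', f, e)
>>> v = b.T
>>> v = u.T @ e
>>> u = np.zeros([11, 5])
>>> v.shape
(5, 3, 3)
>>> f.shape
(3, 5)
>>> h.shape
(11, 11)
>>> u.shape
(11, 5)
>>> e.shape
(3, 3)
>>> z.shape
()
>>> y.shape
(17,)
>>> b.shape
()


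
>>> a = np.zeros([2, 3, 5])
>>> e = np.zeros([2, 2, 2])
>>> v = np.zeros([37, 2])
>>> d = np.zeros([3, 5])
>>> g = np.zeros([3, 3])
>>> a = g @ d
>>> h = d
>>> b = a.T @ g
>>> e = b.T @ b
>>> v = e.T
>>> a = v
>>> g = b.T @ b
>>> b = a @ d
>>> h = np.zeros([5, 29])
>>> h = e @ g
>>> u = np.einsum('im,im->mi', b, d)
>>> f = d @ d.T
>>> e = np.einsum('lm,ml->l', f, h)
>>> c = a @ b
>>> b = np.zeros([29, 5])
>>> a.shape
(3, 3)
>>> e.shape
(3,)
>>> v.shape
(3, 3)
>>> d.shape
(3, 5)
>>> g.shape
(3, 3)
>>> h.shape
(3, 3)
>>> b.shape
(29, 5)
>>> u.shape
(5, 3)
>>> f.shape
(3, 3)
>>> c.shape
(3, 5)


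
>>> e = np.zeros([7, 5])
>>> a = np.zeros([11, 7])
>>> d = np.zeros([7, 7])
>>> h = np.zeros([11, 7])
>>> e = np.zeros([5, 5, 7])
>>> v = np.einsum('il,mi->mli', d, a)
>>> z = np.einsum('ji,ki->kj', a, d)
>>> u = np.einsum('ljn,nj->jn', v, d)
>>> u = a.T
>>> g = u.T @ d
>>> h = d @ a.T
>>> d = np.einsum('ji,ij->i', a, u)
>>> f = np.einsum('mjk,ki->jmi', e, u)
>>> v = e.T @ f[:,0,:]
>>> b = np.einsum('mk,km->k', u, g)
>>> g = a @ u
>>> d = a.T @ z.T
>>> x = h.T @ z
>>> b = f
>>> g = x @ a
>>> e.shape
(5, 5, 7)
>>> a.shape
(11, 7)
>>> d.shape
(7, 7)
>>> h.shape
(7, 11)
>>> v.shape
(7, 5, 11)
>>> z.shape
(7, 11)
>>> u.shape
(7, 11)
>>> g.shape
(11, 7)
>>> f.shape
(5, 5, 11)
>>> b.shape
(5, 5, 11)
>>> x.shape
(11, 11)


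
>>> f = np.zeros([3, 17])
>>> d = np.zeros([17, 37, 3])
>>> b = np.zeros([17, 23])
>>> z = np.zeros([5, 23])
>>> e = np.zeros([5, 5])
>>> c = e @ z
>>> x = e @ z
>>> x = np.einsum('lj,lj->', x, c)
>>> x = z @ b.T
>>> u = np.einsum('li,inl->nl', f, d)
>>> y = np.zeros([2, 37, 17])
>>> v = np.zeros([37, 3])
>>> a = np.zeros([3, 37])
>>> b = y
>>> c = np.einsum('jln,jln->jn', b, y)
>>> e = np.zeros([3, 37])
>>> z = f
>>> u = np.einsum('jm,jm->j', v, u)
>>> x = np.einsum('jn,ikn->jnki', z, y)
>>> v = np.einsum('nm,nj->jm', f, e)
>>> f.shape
(3, 17)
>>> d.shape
(17, 37, 3)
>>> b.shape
(2, 37, 17)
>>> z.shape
(3, 17)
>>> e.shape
(3, 37)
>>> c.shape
(2, 17)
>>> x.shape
(3, 17, 37, 2)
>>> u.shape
(37,)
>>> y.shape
(2, 37, 17)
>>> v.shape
(37, 17)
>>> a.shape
(3, 37)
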